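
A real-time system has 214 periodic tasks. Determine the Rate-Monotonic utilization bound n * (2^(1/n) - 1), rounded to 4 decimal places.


Compute 2^(1/214) = 1.0032442568
Subtract 1: 1.0032442568 - 1 = 0.0032442568
Multiply by n: 214 * 0.0032442568 = 0.6942709552
Round to 4 dp: 0.6943

0.6943


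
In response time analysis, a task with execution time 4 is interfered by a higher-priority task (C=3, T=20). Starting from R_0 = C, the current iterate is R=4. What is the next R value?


R_next = C + ceil(R_prev / T_hp) * C_hp
ceil(4 / 20) = ceil(0.2) = 1
Interference = 1 * 3 = 3
R_next = 4 + 3 = 7

7


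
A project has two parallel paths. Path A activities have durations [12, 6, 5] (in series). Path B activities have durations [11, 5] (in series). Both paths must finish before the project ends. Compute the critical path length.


Path A total = 12 + 6 + 5 = 23
Path B total = 11 + 5 = 16
Critical path = longest path = max(23, 16) = 23

23


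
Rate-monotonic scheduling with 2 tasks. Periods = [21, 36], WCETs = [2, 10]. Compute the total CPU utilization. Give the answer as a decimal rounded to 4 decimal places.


Compute individual utilizations (exact fractions):
  Task 1: C/T = 2/21 (approx. 0.0952)
  Task 2: C/T = 10/36 = 5/18 (approx. 0.2778)
Total utilization U = 2/21 + 5/18 = 47/126
Rounded to 4 decimal places: U = 0.3730
RM (Liu & Layland) bound for 2 tasks = 0.828427; compare with U = 47/126 (approx. 0.373016)
U <= bound, so schedulable by RM sufficient condition.

0.3730


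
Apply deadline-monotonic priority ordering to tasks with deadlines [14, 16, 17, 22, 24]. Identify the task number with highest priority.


Sort tasks by relative deadline (ascending):
  Task 1: deadline = 14
  Task 2: deadline = 16
  Task 3: deadline = 17
  Task 4: deadline = 22
  Task 5: deadline = 24
Priority order (highest first): [1, 2, 3, 4, 5]
Highest priority task = 1

1


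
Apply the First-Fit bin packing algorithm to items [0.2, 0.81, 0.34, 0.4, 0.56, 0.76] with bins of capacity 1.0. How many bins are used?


Place items sequentially using First-Fit:
  Item 0.2 -> new Bin 1
  Item 0.81 -> new Bin 2
  Item 0.34 -> Bin 1 (now 0.54)
  Item 0.4 -> Bin 1 (now 0.94)
  Item 0.56 -> new Bin 3
  Item 0.76 -> new Bin 4
Total bins used = 4

4


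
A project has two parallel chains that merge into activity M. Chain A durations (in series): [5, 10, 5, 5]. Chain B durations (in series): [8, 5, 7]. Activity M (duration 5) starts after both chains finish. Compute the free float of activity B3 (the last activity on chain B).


ES(B3) = sum of predecessors on chain B = 13
EF(B3) = ES + duration = 13 + 7 = 20
Successor of B3 is M. ES(M) = max(sum(A), sum(B)) = max(25, 20) = 25
Free float = ES(successor) - EF(current) = 25 - 20 = 5

5


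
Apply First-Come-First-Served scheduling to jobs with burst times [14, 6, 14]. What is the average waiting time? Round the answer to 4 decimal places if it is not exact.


FCFS order (as given): [14, 6, 14]
Waiting times:
  Job 1: wait = 0
  Job 2: wait = 14
  Job 3: wait = 20
Sum of waiting times = 34
Average waiting time = 34/3 = 11.3333

11.3333


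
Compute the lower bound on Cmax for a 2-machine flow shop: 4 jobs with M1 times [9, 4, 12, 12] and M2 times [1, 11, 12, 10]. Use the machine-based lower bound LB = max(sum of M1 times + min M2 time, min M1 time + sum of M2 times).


LB1 = sum(M1 times) + min(M2 times) = 37 + 1 = 38
LB2 = min(M1 times) + sum(M2 times) = 4 + 34 = 38
Lower bound = max(LB1, LB2) = max(38, 38) = 38

38


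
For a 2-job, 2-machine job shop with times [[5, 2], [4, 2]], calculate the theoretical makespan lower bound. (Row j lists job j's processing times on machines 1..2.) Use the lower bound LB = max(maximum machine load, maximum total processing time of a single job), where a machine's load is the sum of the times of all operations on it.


Machine loads:
  Machine 1: 5 + 4 = 9
  Machine 2: 2 + 2 = 4
Max machine load = 9
Job totals:
  Job 1: 7
  Job 2: 6
Max job total = 7
Lower bound = max(9, 7) = 9

9


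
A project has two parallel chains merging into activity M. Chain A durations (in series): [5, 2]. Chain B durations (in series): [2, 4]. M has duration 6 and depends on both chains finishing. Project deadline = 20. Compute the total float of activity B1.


Forward pass: ES(B1) = sum of predecessors on chain B = 0
EF = ES + duration = 0 + 2 = 2
Backward pass: LF(M) = deadline = 20; LS(M) = 20 - 6 = 14
LF(B1) = LS(M) - sum(successors on chain B) = 14 - 4 = 10
LS = LF - duration = 10 - 2 = 8
Total float = LS - ES = 8 - 0 = 8

8


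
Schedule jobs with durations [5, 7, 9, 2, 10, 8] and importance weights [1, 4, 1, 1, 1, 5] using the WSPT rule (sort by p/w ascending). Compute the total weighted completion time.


Compute p/w ratios and sort ascending (WSPT): [(8, 5), (7, 4), (2, 1), (5, 1), (9, 1), (10, 1)]
Compute weighted completion times:
  Job (p=8,w=5): C=8, w*C=5*8=40
  Job (p=7,w=4): C=15, w*C=4*15=60
  Job (p=2,w=1): C=17, w*C=1*17=17
  Job (p=5,w=1): C=22, w*C=1*22=22
  Job (p=9,w=1): C=31, w*C=1*31=31
  Job (p=10,w=1): C=41, w*C=1*41=41
Total weighted completion time = 211

211


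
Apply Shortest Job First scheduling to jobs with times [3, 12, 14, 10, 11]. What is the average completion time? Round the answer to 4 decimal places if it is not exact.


SJF order (ascending): [3, 10, 11, 12, 14]
Completion times:
  Job 1: burst=3, C=3
  Job 2: burst=10, C=13
  Job 3: burst=11, C=24
  Job 4: burst=12, C=36
  Job 5: burst=14, C=50
Average completion = 126/5 = 25.2

25.2


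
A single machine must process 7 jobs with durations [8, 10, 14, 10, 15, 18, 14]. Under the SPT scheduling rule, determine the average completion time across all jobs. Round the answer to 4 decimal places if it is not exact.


Sort jobs by processing time (SPT order): [8, 10, 10, 14, 14, 15, 18]
Compute completion times sequentially:
  Job 1: processing = 8, completes at 8
  Job 2: processing = 10, completes at 18
  Job 3: processing = 10, completes at 28
  Job 4: processing = 14, completes at 42
  Job 5: processing = 14, completes at 56
  Job 6: processing = 15, completes at 71
  Job 7: processing = 18, completes at 89
Sum of completion times = 312
Average completion time = 312/7 = 44.5714

44.5714


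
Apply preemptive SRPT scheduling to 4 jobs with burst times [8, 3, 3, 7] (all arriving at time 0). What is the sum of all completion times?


Since all jobs arrive at t=0, SRPT equals SPT ordering.
SPT order: [3, 3, 7, 8]
Completion times:
  Job 1: p=3, C=3
  Job 2: p=3, C=6
  Job 3: p=7, C=13
  Job 4: p=8, C=21
Total completion time = 3 + 6 + 13 + 21 = 43

43


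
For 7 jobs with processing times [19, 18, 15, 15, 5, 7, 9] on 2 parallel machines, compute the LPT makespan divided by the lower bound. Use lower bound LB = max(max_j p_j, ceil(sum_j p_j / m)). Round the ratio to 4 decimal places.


LPT order: [19, 18, 15, 15, 9, 7, 5]
Machine loads after assignment: [46, 42]
LPT makespan = 46
Lower bound = max(max_job, ceil(total/2)) = max(19, 44) = 44
Ratio = 46 / 44 = 1.0455

1.0455


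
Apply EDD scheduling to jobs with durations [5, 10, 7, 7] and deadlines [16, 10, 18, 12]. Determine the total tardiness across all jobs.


Sort by due date (EDD order): [(10, 10), (7, 12), (5, 16), (7, 18)]
Compute completion times and tardiness:
  Job 1: p=10, d=10, C=10, tardiness=max(0,10-10)=0
  Job 2: p=7, d=12, C=17, tardiness=max(0,17-12)=5
  Job 3: p=5, d=16, C=22, tardiness=max(0,22-16)=6
  Job 4: p=7, d=18, C=29, tardiness=max(0,29-18)=11
Total tardiness = 22

22


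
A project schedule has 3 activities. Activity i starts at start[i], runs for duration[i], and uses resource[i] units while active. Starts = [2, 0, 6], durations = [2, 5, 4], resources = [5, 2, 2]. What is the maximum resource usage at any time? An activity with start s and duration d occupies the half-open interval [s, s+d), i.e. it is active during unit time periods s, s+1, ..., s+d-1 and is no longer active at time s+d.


Each activity i is active on [start_i, start_i + duration_i).
Compute total resource usage per time slot:
  t=0: active resources = [2], total = 2
  t=1: active resources = [2], total = 2
  t=2: active resources = [5, 2], total = 7
  t=3: active resources = [5, 2], total = 7
  t=4: active resources = [2], total = 2
  t=5: active resources = [], total = 0
  t=6: active resources = [2], total = 2
  t=7: active resources = [2], total = 2
  t=8: active resources = [2], total = 2
  t=9: active resources = [2], total = 2
Peak resource demand = 7

7


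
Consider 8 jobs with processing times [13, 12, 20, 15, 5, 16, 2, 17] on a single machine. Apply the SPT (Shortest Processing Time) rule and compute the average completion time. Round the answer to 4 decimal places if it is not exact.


Sort jobs by processing time (SPT order): [2, 5, 12, 13, 15, 16, 17, 20]
Compute completion times sequentially:
  Job 1: processing = 2, completes at 2
  Job 2: processing = 5, completes at 7
  Job 3: processing = 12, completes at 19
  Job 4: processing = 13, completes at 32
  Job 5: processing = 15, completes at 47
  Job 6: processing = 16, completes at 63
  Job 7: processing = 17, completes at 80
  Job 8: processing = 20, completes at 100
Sum of completion times = 350
Average completion time = 350/8 = 43.75

43.75


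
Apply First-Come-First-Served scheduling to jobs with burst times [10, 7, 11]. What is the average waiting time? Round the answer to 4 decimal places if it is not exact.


FCFS order (as given): [10, 7, 11]
Waiting times:
  Job 1: wait = 0
  Job 2: wait = 10
  Job 3: wait = 17
Sum of waiting times = 27
Average waiting time = 27/3 = 9.0

9.0


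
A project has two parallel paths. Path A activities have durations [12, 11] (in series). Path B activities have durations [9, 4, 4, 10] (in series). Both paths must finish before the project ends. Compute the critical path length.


Path A total = 12 + 11 = 23
Path B total = 9 + 4 + 4 + 10 = 27
Critical path = longest path = max(23, 27) = 27

27


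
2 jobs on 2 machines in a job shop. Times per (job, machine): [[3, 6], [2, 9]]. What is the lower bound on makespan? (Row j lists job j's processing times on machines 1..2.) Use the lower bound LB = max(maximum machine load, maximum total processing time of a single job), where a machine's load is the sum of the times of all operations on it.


Machine loads:
  Machine 1: 3 + 2 = 5
  Machine 2: 6 + 9 = 15
Max machine load = 15
Job totals:
  Job 1: 9
  Job 2: 11
Max job total = 11
Lower bound = max(15, 11) = 15

15


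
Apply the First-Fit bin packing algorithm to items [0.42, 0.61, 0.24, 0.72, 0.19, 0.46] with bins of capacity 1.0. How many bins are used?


Place items sequentially using First-Fit:
  Item 0.42 -> new Bin 1
  Item 0.61 -> new Bin 2
  Item 0.24 -> Bin 1 (now 0.66)
  Item 0.72 -> new Bin 3
  Item 0.19 -> Bin 1 (now 0.85)
  Item 0.46 -> new Bin 4
Total bins used = 4

4


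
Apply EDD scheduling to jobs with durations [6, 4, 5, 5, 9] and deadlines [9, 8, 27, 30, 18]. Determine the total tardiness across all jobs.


Sort by due date (EDD order): [(4, 8), (6, 9), (9, 18), (5, 27), (5, 30)]
Compute completion times and tardiness:
  Job 1: p=4, d=8, C=4, tardiness=max(0,4-8)=0
  Job 2: p=6, d=9, C=10, tardiness=max(0,10-9)=1
  Job 3: p=9, d=18, C=19, tardiness=max(0,19-18)=1
  Job 4: p=5, d=27, C=24, tardiness=max(0,24-27)=0
  Job 5: p=5, d=30, C=29, tardiness=max(0,29-30)=0
Total tardiness = 2

2


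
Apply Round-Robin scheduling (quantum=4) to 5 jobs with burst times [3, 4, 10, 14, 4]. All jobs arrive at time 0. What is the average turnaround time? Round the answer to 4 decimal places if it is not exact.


Time quantum = 4
Execution trace:
  J1 runs 3 units, time = 3
  J2 runs 4 units, time = 7
  J3 runs 4 units, time = 11
  J4 runs 4 units, time = 15
  J5 runs 4 units, time = 19
  J3 runs 4 units, time = 23
  J4 runs 4 units, time = 27
  J3 runs 2 units, time = 29
  J4 runs 4 units, time = 33
  J4 runs 2 units, time = 35
Finish times: [3, 7, 29, 35, 19]
Average turnaround = 93/5 = 18.6

18.6


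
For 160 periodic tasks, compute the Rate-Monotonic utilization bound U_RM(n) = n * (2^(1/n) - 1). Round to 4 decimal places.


Compute 2^(1/160) = 1.0043415673
Subtract 1: 1.0043415673 - 1 = 0.0043415673
Multiply by n: 160 * 0.0043415673 = 0.6946507680
Round to 4 dp: 0.6947

0.6947


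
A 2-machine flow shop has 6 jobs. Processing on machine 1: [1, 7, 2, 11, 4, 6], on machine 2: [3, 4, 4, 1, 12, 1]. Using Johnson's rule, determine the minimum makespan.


Apply Johnson's rule:
  Group 1 (a <= b): [(1, 1, 3), (3, 2, 4), (5, 4, 12)]
  Group 2 (a > b): [(2, 7, 4), (4, 11, 1), (6, 6, 1)]
Optimal job order: [1, 3, 5, 2, 4, 6]
Schedule:
  Job 1: M1 done at 1, M2 done at 4
  Job 3: M1 done at 3, M2 done at 8
  Job 5: M1 done at 7, M2 done at 20
  Job 2: M1 done at 14, M2 done at 24
  Job 4: M1 done at 25, M2 done at 26
  Job 6: M1 done at 31, M2 done at 32
Makespan = 32

32


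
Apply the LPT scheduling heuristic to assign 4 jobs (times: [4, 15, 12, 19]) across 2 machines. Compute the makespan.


Sort jobs in decreasing order (LPT): [19, 15, 12, 4]
Assign each job to the least loaded machine:
  Machine 1: jobs [19, 4], load = 23
  Machine 2: jobs [15, 12], load = 27
Makespan = max load = 27

27


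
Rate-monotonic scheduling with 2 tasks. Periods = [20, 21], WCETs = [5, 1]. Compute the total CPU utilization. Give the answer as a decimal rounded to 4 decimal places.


Compute individual utilizations (exact fractions):
  Task 1: C/T = 5/20 = 1/4 (approx. 0.25)
  Task 2: C/T = 1/21 (approx. 0.0476)
Total utilization U = 1/4 + 1/21 = 25/84
Rounded to 4 decimal places: U = 0.2976
RM (Liu & Layland) bound for 2 tasks = 0.828427; compare with U = 25/84 (approx. 0.297619)
U <= bound, so schedulable by RM sufficient condition.

0.2976


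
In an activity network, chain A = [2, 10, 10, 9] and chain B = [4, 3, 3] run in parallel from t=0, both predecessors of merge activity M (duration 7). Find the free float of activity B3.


ES(B3) = sum of predecessors on chain B = 7
EF(B3) = ES + duration = 7 + 3 = 10
Successor of B3 is M. ES(M) = max(sum(A), sum(B)) = max(31, 10) = 31
Free float = ES(successor) - EF(current) = 31 - 10 = 21

21


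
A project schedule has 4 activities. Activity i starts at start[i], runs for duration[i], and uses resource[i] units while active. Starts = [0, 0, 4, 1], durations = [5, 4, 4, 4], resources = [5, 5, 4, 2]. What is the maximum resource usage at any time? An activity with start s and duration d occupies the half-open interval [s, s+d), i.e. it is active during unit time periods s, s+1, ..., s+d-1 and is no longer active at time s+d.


Each activity i is active on [start_i, start_i + duration_i).
Compute total resource usage per time slot:
  t=0: active resources = [5, 5], total = 10
  t=1: active resources = [5, 5, 2], total = 12
  t=2: active resources = [5, 5, 2], total = 12
  t=3: active resources = [5, 5, 2], total = 12
  t=4: active resources = [5, 4, 2], total = 11
  t=5: active resources = [4], total = 4
  t=6: active resources = [4], total = 4
  t=7: active resources = [4], total = 4
Peak resource demand = 12

12


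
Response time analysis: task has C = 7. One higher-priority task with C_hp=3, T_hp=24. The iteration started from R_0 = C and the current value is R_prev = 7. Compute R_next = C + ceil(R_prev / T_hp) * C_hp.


R_next = C + ceil(R_prev / T_hp) * C_hp
ceil(7 / 24) = ceil(0.2917) = 1
Interference = 1 * 3 = 3
R_next = 7 + 3 = 10

10


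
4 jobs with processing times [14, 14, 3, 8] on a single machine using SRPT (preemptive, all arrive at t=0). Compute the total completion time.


Since all jobs arrive at t=0, SRPT equals SPT ordering.
SPT order: [3, 8, 14, 14]
Completion times:
  Job 1: p=3, C=3
  Job 2: p=8, C=11
  Job 3: p=14, C=25
  Job 4: p=14, C=39
Total completion time = 3 + 11 + 25 + 39 = 78

78


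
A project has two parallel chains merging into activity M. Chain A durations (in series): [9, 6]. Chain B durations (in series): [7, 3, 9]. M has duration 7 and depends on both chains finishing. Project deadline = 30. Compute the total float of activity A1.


Forward pass: ES(A1) = sum of predecessors on chain A = 0
EF = ES + duration = 0 + 9 = 9
Backward pass: LF(M) = deadline = 30; LS(M) = 30 - 7 = 23
LF(A1) = LS(M) - sum(successors on chain A) = 23 - 6 = 17
LS = LF - duration = 17 - 9 = 8
Total float = LS - ES = 8 - 0 = 8

8


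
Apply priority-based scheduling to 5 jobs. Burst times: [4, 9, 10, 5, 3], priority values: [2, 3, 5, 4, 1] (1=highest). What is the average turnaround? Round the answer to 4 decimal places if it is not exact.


Sort by priority (ascending = highest first):
Order: [(1, 3), (2, 4), (3, 9), (4, 5), (5, 10)]
Completion times:
  Priority 1, burst=3, C=3
  Priority 2, burst=4, C=7
  Priority 3, burst=9, C=16
  Priority 4, burst=5, C=21
  Priority 5, burst=10, C=31
Average turnaround = 78/5 = 15.6

15.6


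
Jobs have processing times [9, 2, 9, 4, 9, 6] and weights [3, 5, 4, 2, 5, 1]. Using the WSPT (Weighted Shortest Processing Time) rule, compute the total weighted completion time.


Compute p/w ratios and sort ascending (WSPT): [(2, 5), (9, 5), (4, 2), (9, 4), (9, 3), (6, 1)]
Compute weighted completion times:
  Job (p=2,w=5): C=2, w*C=5*2=10
  Job (p=9,w=5): C=11, w*C=5*11=55
  Job (p=4,w=2): C=15, w*C=2*15=30
  Job (p=9,w=4): C=24, w*C=4*24=96
  Job (p=9,w=3): C=33, w*C=3*33=99
  Job (p=6,w=1): C=39, w*C=1*39=39
Total weighted completion time = 329

329


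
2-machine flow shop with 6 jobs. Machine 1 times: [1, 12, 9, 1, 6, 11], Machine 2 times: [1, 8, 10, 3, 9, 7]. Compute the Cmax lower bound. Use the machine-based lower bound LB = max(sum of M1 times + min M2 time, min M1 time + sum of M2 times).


LB1 = sum(M1 times) + min(M2 times) = 40 + 1 = 41
LB2 = min(M1 times) + sum(M2 times) = 1 + 38 = 39
Lower bound = max(LB1, LB2) = max(41, 39) = 41

41


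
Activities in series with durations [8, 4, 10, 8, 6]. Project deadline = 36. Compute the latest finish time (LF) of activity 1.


LF(activity 1) = deadline - sum of successor durations
Successors: activities 2 through 5 with durations [4, 10, 8, 6]
Sum of successor durations = 28
LF = 36 - 28 = 8

8


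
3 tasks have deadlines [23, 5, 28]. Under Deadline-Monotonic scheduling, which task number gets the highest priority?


Sort tasks by relative deadline (ascending):
  Task 2: deadline = 5
  Task 1: deadline = 23
  Task 3: deadline = 28
Priority order (highest first): [2, 1, 3]
Highest priority task = 2

2


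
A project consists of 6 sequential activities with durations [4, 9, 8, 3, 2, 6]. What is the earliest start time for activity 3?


Activity 3 starts after activities 1 through 2 complete.
Predecessor durations: [4, 9]
ES = 4 + 9 = 13

13


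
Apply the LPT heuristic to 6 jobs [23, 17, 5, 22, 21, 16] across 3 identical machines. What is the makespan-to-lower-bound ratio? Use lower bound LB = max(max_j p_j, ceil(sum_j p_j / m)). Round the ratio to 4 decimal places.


LPT order: [23, 22, 21, 17, 16, 5]
Machine loads after assignment: [28, 38, 38]
LPT makespan = 38
Lower bound = max(max_job, ceil(total/3)) = max(23, 35) = 35
Ratio = 38 / 35 = 1.0857

1.0857


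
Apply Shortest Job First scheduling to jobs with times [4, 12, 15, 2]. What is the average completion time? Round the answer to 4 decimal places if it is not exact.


SJF order (ascending): [2, 4, 12, 15]
Completion times:
  Job 1: burst=2, C=2
  Job 2: burst=4, C=6
  Job 3: burst=12, C=18
  Job 4: burst=15, C=33
Average completion = 59/4 = 14.75

14.75


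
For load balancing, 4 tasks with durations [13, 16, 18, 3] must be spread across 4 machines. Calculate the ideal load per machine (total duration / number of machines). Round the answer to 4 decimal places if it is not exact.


Total processing time = 13 + 16 + 18 + 3 = 50
Number of machines = 4
Ideal balanced load = 50 / 4 = 12.5

12.5


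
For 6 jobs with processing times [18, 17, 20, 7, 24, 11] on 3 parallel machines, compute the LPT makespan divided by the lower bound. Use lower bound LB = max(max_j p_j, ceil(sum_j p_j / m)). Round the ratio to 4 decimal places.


LPT order: [24, 20, 18, 17, 11, 7]
Machine loads after assignment: [31, 31, 35]
LPT makespan = 35
Lower bound = max(max_job, ceil(total/3)) = max(24, 33) = 33
Ratio = 35 / 33 = 1.0606

1.0606


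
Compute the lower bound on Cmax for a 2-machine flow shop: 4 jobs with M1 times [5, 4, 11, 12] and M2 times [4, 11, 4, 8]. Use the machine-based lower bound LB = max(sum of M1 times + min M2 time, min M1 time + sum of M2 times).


LB1 = sum(M1 times) + min(M2 times) = 32 + 4 = 36
LB2 = min(M1 times) + sum(M2 times) = 4 + 27 = 31
Lower bound = max(LB1, LB2) = max(36, 31) = 36

36


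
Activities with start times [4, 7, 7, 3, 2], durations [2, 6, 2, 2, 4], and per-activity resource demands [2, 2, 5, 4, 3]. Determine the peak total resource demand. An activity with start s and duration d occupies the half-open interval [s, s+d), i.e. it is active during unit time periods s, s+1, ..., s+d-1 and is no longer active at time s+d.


Each activity i is active on [start_i, start_i + duration_i).
Compute total resource usage per time slot:
  t=0: active resources = [], total = 0
  t=1: active resources = [], total = 0
  t=2: active resources = [3], total = 3
  t=3: active resources = [4, 3], total = 7
  t=4: active resources = [2, 4, 3], total = 9
  t=5: active resources = [2, 3], total = 5
  t=6: active resources = [], total = 0
  t=7: active resources = [2, 5], total = 7
  t=8: active resources = [2, 5], total = 7
  t=9: active resources = [2], total = 2
  t=10: active resources = [2], total = 2
  t=11: active resources = [2], total = 2
  t=12: active resources = [2], total = 2
Peak resource demand = 9

9


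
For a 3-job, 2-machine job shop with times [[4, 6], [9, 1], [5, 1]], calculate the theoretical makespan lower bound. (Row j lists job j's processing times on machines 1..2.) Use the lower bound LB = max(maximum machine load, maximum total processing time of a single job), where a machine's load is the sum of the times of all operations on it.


Machine loads:
  Machine 1: 4 + 9 + 5 = 18
  Machine 2: 6 + 1 + 1 = 8
Max machine load = 18
Job totals:
  Job 1: 10
  Job 2: 10
  Job 3: 6
Max job total = 10
Lower bound = max(18, 10) = 18

18


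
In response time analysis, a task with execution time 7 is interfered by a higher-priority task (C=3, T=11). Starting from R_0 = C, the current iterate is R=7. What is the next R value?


R_next = C + ceil(R_prev / T_hp) * C_hp
ceil(7 / 11) = ceil(0.6364) = 1
Interference = 1 * 3 = 3
R_next = 7 + 3 = 10

10


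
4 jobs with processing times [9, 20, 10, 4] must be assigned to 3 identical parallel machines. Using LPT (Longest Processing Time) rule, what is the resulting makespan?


Sort jobs in decreasing order (LPT): [20, 10, 9, 4]
Assign each job to the least loaded machine:
  Machine 1: jobs [20], load = 20
  Machine 2: jobs [10], load = 10
  Machine 3: jobs [9, 4], load = 13
Makespan = max load = 20

20


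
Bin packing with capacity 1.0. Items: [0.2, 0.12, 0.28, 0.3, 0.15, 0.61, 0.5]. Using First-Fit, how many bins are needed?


Place items sequentially using First-Fit:
  Item 0.2 -> new Bin 1
  Item 0.12 -> Bin 1 (now 0.32)
  Item 0.28 -> Bin 1 (now 0.6)
  Item 0.3 -> Bin 1 (now 0.9)
  Item 0.15 -> new Bin 2
  Item 0.61 -> Bin 2 (now 0.76)
  Item 0.5 -> new Bin 3
Total bins used = 3

3


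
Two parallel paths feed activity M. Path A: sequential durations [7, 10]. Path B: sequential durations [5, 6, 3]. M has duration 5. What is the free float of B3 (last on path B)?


ES(B3) = sum of predecessors on chain B = 11
EF(B3) = ES + duration = 11 + 3 = 14
Successor of B3 is M. ES(M) = max(sum(A), sum(B)) = max(17, 14) = 17
Free float = ES(successor) - EF(current) = 17 - 14 = 3

3


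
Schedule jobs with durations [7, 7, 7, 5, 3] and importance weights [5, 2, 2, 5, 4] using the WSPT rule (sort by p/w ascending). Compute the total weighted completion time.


Compute p/w ratios and sort ascending (WSPT): [(3, 4), (5, 5), (7, 5), (7, 2), (7, 2)]
Compute weighted completion times:
  Job (p=3,w=4): C=3, w*C=4*3=12
  Job (p=5,w=5): C=8, w*C=5*8=40
  Job (p=7,w=5): C=15, w*C=5*15=75
  Job (p=7,w=2): C=22, w*C=2*22=44
  Job (p=7,w=2): C=29, w*C=2*29=58
Total weighted completion time = 229

229


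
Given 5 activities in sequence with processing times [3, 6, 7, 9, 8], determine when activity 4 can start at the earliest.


Activity 4 starts after activities 1 through 3 complete.
Predecessor durations: [3, 6, 7]
ES = 3 + 6 + 7 = 16

16


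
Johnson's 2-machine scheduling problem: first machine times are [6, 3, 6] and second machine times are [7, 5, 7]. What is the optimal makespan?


Apply Johnson's rule:
  Group 1 (a <= b): [(2, 3, 5), (1, 6, 7), (3, 6, 7)]
  Group 2 (a > b): []
Optimal job order: [2, 1, 3]
Schedule:
  Job 2: M1 done at 3, M2 done at 8
  Job 1: M1 done at 9, M2 done at 16
  Job 3: M1 done at 15, M2 done at 23
Makespan = 23

23


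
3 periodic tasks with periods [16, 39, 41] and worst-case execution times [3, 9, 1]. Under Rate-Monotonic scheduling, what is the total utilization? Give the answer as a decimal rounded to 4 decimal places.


Compute individual utilizations (exact fractions):
  Task 1: C/T = 3/16 (approx. 0.1875)
  Task 2: C/T = 9/39 = 3/13 (approx. 0.2308)
  Task 3: C/T = 1/41 (approx. 0.0244)
Total utilization U = 3/16 + 3/13 + 1/41 = 3775/8528
Rounded to 4 decimal places: U = 0.4427
RM (Liu & Layland) bound for 3 tasks = 0.779763; compare with U = 3775/8528 (approx. 0.442659)
U <= bound, so schedulable by RM sufficient condition.

0.4427


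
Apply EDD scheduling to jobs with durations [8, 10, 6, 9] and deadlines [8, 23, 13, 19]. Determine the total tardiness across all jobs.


Sort by due date (EDD order): [(8, 8), (6, 13), (9, 19), (10, 23)]
Compute completion times and tardiness:
  Job 1: p=8, d=8, C=8, tardiness=max(0,8-8)=0
  Job 2: p=6, d=13, C=14, tardiness=max(0,14-13)=1
  Job 3: p=9, d=19, C=23, tardiness=max(0,23-19)=4
  Job 4: p=10, d=23, C=33, tardiness=max(0,33-23)=10
Total tardiness = 15

15


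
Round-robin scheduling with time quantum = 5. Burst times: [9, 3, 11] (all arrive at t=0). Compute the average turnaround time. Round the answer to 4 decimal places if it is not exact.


Time quantum = 5
Execution trace:
  J1 runs 5 units, time = 5
  J2 runs 3 units, time = 8
  J3 runs 5 units, time = 13
  J1 runs 4 units, time = 17
  J3 runs 5 units, time = 22
  J3 runs 1 units, time = 23
Finish times: [17, 8, 23]
Average turnaround = 48/3 = 16.0

16.0


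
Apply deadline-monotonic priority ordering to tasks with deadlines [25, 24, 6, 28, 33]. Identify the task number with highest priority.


Sort tasks by relative deadline (ascending):
  Task 3: deadline = 6
  Task 2: deadline = 24
  Task 1: deadline = 25
  Task 4: deadline = 28
  Task 5: deadline = 33
Priority order (highest first): [3, 2, 1, 4, 5]
Highest priority task = 3

3


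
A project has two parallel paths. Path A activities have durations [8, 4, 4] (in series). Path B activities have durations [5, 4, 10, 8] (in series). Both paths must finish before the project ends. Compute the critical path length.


Path A total = 8 + 4 + 4 = 16
Path B total = 5 + 4 + 10 + 8 = 27
Critical path = longest path = max(16, 27) = 27

27


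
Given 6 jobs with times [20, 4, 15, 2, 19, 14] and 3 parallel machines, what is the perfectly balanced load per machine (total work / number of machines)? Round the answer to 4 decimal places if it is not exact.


Total processing time = 20 + 4 + 15 + 2 + 19 + 14 = 74
Number of machines = 3
Ideal balanced load = 74 / 3 = 24.6667

24.6667


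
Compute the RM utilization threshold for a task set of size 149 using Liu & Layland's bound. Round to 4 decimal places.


Compute 2^(1/149) = 1.0046628318
Subtract 1: 1.0046628318 - 1 = 0.0046628318
Multiply by n: 149 * 0.0046628318 = 0.6947619382
Round to 4 dp: 0.6948

0.6948


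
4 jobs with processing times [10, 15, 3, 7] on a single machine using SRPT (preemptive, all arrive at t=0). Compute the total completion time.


Since all jobs arrive at t=0, SRPT equals SPT ordering.
SPT order: [3, 7, 10, 15]
Completion times:
  Job 1: p=3, C=3
  Job 2: p=7, C=10
  Job 3: p=10, C=20
  Job 4: p=15, C=35
Total completion time = 3 + 10 + 20 + 35 = 68

68


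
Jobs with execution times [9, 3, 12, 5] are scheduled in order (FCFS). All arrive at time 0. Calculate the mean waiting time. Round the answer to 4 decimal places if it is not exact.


FCFS order (as given): [9, 3, 12, 5]
Waiting times:
  Job 1: wait = 0
  Job 2: wait = 9
  Job 3: wait = 12
  Job 4: wait = 24
Sum of waiting times = 45
Average waiting time = 45/4 = 11.25

11.25


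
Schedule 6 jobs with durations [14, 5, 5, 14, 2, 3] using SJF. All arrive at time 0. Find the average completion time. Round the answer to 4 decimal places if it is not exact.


SJF order (ascending): [2, 3, 5, 5, 14, 14]
Completion times:
  Job 1: burst=2, C=2
  Job 2: burst=3, C=5
  Job 3: burst=5, C=10
  Job 4: burst=5, C=15
  Job 5: burst=14, C=29
  Job 6: burst=14, C=43
Average completion = 104/6 = 17.3333

17.3333


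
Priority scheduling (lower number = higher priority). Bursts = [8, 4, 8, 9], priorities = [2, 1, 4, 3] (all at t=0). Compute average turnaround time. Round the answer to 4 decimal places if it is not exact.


Sort by priority (ascending = highest first):
Order: [(1, 4), (2, 8), (3, 9), (4, 8)]
Completion times:
  Priority 1, burst=4, C=4
  Priority 2, burst=8, C=12
  Priority 3, burst=9, C=21
  Priority 4, burst=8, C=29
Average turnaround = 66/4 = 16.5

16.5


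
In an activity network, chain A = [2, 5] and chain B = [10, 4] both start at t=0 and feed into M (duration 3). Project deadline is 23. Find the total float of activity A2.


Forward pass: ES(A2) = sum of predecessors on chain A = 2
EF = ES + duration = 2 + 5 = 7
Backward pass: LF(M) = deadline = 23; LS(M) = 23 - 3 = 20
LF(A2) = LS(M) - sum(successors on chain A) = 20 - 0 = 20
LS = LF - duration = 20 - 5 = 15
Total float = LS - ES = 15 - 2 = 13

13


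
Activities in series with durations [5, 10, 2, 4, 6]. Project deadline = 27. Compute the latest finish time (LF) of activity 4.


LF(activity 4) = deadline - sum of successor durations
Successors: activities 5 through 5 with durations [6]
Sum of successor durations = 6
LF = 27 - 6 = 21

21


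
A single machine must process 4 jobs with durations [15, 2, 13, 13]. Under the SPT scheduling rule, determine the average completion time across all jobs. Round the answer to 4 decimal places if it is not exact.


Sort jobs by processing time (SPT order): [2, 13, 13, 15]
Compute completion times sequentially:
  Job 1: processing = 2, completes at 2
  Job 2: processing = 13, completes at 15
  Job 3: processing = 13, completes at 28
  Job 4: processing = 15, completes at 43
Sum of completion times = 88
Average completion time = 88/4 = 22.0

22.0


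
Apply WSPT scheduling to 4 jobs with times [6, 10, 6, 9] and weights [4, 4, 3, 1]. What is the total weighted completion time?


Compute p/w ratios and sort ascending (WSPT): [(6, 4), (6, 3), (10, 4), (9, 1)]
Compute weighted completion times:
  Job (p=6,w=4): C=6, w*C=4*6=24
  Job (p=6,w=3): C=12, w*C=3*12=36
  Job (p=10,w=4): C=22, w*C=4*22=88
  Job (p=9,w=1): C=31, w*C=1*31=31
Total weighted completion time = 179

179


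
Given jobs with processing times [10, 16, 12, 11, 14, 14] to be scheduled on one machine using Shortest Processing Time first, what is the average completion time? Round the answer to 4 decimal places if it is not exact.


Sort jobs by processing time (SPT order): [10, 11, 12, 14, 14, 16]
Compute completion times sequentially:
  Job 1: processing = 10, completes at 10
  Job 2: processing = 11, completes at 21
  Job 3: processing = 12, completes at 33
  Job 4: processing = 14, completes at 47
  Job 5: processing = 14, completes at 61
  Job 6: processing = 16, completes at 77
Sum of completion times = 249
Average completion time = 249/6 = 41.5

41.5


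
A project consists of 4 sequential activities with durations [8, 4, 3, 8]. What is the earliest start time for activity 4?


Activity 4 starts after activities 1 through 3 complete.
Predecessor durations: [8, 4, 3]
ES = 8 + 4 + 3 = 15

15


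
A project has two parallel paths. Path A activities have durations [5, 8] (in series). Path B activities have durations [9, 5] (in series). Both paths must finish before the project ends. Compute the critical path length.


Path A total = 5 + 8 = 13
Path B total = 9 + 5 = 14
Critical path = longest path = max(13, 14) = 14

14


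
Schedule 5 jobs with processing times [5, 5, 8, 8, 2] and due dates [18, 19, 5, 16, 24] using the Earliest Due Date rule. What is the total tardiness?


Sort by due date (EDD order): [(8, 5), (8, 16), (5, 18), (5, 19), (2, 24)]
Compute completion times and tardiness:
  Job 1: p=8, d=5, C=8, tardiness=max(0,8-5)=3
  Job 2: p=8, d=16, C=16, tardiness=max(0,16-16)=0
  Job 3: p=5, d=18, C=21, tardiness=max(0,21-18)=3
  Job 4: p=5, d=19, C=26, tardiness=max(0,26-19)=7
  Job 5: p=2, d=24, C=28, tardiness=max(0,28-24)=4
Total tardiness = 17

17


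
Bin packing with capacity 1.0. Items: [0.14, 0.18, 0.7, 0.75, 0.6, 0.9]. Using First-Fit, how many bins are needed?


Place items sequentially using First-Fit:
  Item 0.14 -> new Bin 1
  Item 0.18 -> Bin 1 (now 0.32)
  Item 0.7 -> new Bin 2
  Item 0.75 -> new Bin 3
  Item 0.6 -> Bin 1 (now 0.92)
  Item 0.9 -> new Bin 4
Total bins used = 4

4


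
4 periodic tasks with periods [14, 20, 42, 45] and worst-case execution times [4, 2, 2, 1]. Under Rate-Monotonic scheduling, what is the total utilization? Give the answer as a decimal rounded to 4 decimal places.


Compute individual utilizations (exact fractions):
  Task 1: C/T = 4/14 = 2/7 (approx. 0.2857)
  Task 2: C/T = 2/20 = 1/10 (approx. 0.1)
  Task 3: C/T = 2/42 = 1/21 (approx. 0.0476)
  Task 4: C/T = 1/45 (approx. 0.0222)
Total utilization U = 2/7 + 1/10 + 1/21 + 1/45 = 41/90
Rounded to 4 decimal places: U = 0.4556
RM (Liu & Layland) bound for 4 tasks = 0.756828; compare with U = 41/90 (approx. 0.455556)
U <= bound, so schedulable by RM sufficient condition.

0.4556


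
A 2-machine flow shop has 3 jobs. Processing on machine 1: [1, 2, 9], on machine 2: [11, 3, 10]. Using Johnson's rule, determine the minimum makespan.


Apply Johnson's rule:
  Group 1 (a <= b): [(1, 1, 11), (2, 2, 3), (3, 9, 10)]
  Group 2 (a > b): []
Optimal job order: [1, 2, 3]
Schedule:
  Job 1: M1 done at 1, M2 done at 12
  Job 2: M1 done at 3, M2 done at 15
  Job 3: M1 done at 12, M2 done at 25
Makespan = 25

25


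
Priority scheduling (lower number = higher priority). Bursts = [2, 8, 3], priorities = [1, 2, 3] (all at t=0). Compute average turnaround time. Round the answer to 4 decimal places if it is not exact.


Sort by priority (ascending = highest first):
Order: [(1, 2), (2, 8), (3, 3)]
Completion times:
  Priority 1, burst=2, C=2
  Priority 2, burst=8, C=10
  Priority 3, burst=3, C=13
Average turnaround = 25/3 = 8.3333

8.3333


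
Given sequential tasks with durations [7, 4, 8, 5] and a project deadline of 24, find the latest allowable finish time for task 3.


LF(activity 3) = deadline - sum of successor durations
Successors: activities 4 through 4 with durations [5]
Sum of successor durations = 5
LF = 24 - 5 = 19

19


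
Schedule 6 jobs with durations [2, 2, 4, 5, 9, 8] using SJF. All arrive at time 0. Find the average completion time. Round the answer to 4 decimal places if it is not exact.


SJF order (ascending): [2, 2, 4, 5, 8, 9]
Completion times:
  Job 1: burst=2, C=2
  Job 2: burst=2, C=4
  Job 3: burst=4, C=8
  Job 4: burst=5, C=13
  Job 5: burst=8, C=21
  Job 6: burst=9, C=30
Average completion = 78/6 = 13.0

13.0


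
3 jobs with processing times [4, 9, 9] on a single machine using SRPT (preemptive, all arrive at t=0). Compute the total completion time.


Since all jobs arrive at t=0, SRPT equals SPT ordering.
SPT order: [4, 9, 9]
Completion times:
  Job 1: p=4, C=4
  Job 2: p=9, C=13
  Job 3: p=9, C=22
Total completion time = 4 + 13 + 22 = 39

39


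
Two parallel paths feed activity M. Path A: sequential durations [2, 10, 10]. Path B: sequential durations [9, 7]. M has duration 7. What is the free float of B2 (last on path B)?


ES(B2) = sum of predecessors on chain B = 9
EF(B2) = ES + duration = 9 + 7 = 16
Successor of B2 is M. ES(M) = max(sum(A), sum(B)) = max(22, 16) = 22
Free float = ES(successor) - EF(current) = 22 - 16 = 6

6


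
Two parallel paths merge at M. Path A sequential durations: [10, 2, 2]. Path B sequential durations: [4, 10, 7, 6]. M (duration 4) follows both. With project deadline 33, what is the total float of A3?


Forward pass: ES(A3) = sum of predecessors on chain A = 12
EF = ES + duration = 12 + 2 = 14
Backward pass: LF(M) = deadline = 33; LS(M) = 33 - 4 = 29
LF(A3) = LS(M) - sum(successors on chain A) = 29 - 0 = 29
LS = LF - duration = 29 - 2 = 27
Total float = LS - ES = 27 - 12 = 15

15


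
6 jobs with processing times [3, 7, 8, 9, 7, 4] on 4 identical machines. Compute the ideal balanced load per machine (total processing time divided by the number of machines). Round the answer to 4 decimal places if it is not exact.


Total processing time = 3 + 7 + 8 + 9 + 7 + 4 = 38
Number of machines = 4
Ideal balanced load = 38 / 4 = 9.5

9.5


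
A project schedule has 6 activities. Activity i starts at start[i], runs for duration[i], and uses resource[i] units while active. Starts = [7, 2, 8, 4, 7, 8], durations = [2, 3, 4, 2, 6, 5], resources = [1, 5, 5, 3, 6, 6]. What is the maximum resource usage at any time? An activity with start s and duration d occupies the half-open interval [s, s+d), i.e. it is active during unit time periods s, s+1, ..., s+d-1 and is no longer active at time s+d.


Each activity i is active on [start_i, start_i + duration_i).
Compute total resource usage per time slot:
  t=0: active resources = [], total = 0
  t=1: active resources = [], total = 0
  t=2: active resources = [5], total = 5
  t=3: active resources = [5], total = 5
  t=4: active resources = [5, 3], total = 8
  t=5: active resources = [3], total = 3
  t=6: active resources = [], total = 0
  t=7: active resources = [1, 6], total = 7
  t=8: active resources = [1, 5, 6, 6], total = 18
  t=9: active resources = [5, 6, 6], total = 17
  t=10: active resources = [5, 6, 6], total = 17
  t=11: active resources = [5, 6, 6], total = 17
  t=12: active resources = [6, 6], total = 12
Peak resource demand = 18

18


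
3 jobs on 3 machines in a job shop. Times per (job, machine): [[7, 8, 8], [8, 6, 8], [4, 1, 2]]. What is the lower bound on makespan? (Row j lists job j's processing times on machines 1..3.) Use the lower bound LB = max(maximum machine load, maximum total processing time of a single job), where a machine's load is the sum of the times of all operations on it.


Machine loads:
  Machine 1: 7 + 8 + 4 = 19
  Machine 2: 8 + 6 + 1 = 15
  Machine 3: 8 + 8 + 2 = 18
Max machine load = 19
Job totals:
  Job 1: 23
  Job 2: 22
  Job 3: 7
Max job total = 23
Lower bound = max(19, 23) = 23

23


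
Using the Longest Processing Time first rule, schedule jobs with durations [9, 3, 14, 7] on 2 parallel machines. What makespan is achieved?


Sort jobs in decreasing order (LPT): [14, 9, 7, 3]
Assign each job to the least loaded machine:
  Machine 1: jobs [14, 3], load = 17
  Machine 2: jobs [9, 7], load = 16
Makespan = max load = 17

17


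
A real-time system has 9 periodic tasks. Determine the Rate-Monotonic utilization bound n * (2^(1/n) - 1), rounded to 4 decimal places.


Compute 2^(1/9) = 1.0800597389
Subtract 1: 1.0800597389 - 1 = 0.0800597389
Multiply by n: 9 * 0.0800597389 = 0.7205376501
Round to 4 dp: 0.7205

0.7205


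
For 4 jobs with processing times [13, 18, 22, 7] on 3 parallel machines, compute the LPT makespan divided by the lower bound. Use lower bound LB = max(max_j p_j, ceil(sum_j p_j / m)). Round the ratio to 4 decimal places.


LPT order: [22, 18, 13, 7]
Machine loads after assignment: [22, 18, 20]
LPT makespan = 22
Lower bound = max(max_job, ceil(total/3)) = max(22, 20) = 22
Ratio = 22 / 22 = 1.0

1.0
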